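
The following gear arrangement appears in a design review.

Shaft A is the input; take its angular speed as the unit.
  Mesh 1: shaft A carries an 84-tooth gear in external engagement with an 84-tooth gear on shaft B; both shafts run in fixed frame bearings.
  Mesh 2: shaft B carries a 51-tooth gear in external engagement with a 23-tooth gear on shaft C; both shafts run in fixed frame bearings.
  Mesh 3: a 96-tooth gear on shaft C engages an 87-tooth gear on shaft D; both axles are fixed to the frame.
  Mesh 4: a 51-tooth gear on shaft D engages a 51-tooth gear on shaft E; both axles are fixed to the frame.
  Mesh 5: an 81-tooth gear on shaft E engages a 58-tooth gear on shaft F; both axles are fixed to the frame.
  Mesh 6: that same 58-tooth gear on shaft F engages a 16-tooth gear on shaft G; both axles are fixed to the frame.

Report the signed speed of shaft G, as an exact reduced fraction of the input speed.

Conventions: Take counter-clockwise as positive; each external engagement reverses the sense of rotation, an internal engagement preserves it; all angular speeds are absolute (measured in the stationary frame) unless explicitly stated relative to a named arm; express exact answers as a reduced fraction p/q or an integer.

8262/667

6-mesh fixed-axis compound train (all bearings frame-fixed)
mesh 1 [84T→84T]: |ω|/ω_in = 1×84/84 = 1, sense flips to −
mesh 2 [51T→23T]: |ω|/ω_in = 1×51/23 = 51/23, sense flips to +
mesh 3 [96T→87T]: |ω|/ω_in = (51/23)×96/87 = 1632/667, sense flips to −
mesh 4 [51T→51T]: |ω|/ω_in = (1632/667)×51/51 = 1632/667, sense flips to +
mesh 5 [81T→58T]: |ω|/ω_in = (1632/667)×81/58 = 66096/19343, sense flips to −
mesh 6 [58T→16T]: |ω|/ω_in = (66096/19343)×58/16 = 8262/667, sense flips to +
signed output speed (× input speed) = 8262/667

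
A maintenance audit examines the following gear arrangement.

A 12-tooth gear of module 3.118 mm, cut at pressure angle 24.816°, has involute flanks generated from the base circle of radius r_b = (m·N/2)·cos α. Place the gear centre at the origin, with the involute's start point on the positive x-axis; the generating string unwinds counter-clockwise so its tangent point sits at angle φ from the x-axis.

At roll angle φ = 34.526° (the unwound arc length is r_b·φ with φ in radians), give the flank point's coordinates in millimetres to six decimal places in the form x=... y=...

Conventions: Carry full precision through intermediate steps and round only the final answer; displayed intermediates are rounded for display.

topology: single-mesh involute geometry — m = 3.118, N = 12
pitch radius r_p = m·N/2 = 3.118·12/2 = 18.708000
base radius r_b = r_p·cos α = 18.708000·cos 24.816° = 16.980509
roll angle φ = 34.526° = 0.60259238 rad
x = r_b·(cos φ + φ·sin φ) = 19.789195
y = r_b·(sin φ − φ·cos φ) = 1.194119

x=19.789195 y=1.194119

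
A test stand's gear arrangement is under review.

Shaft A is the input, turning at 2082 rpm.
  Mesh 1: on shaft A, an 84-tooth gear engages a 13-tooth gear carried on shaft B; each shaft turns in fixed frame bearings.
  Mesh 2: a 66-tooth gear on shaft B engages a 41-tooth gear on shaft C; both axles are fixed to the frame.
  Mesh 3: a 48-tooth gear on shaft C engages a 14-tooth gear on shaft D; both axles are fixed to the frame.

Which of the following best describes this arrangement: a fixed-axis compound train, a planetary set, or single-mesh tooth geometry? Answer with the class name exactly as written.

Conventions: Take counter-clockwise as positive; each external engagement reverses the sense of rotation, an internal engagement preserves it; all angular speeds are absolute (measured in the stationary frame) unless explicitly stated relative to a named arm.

3-mesh fixed-axis compound train (all bearings frame-fixed)
classification: fixed-axis compound train

fixed-axis compound train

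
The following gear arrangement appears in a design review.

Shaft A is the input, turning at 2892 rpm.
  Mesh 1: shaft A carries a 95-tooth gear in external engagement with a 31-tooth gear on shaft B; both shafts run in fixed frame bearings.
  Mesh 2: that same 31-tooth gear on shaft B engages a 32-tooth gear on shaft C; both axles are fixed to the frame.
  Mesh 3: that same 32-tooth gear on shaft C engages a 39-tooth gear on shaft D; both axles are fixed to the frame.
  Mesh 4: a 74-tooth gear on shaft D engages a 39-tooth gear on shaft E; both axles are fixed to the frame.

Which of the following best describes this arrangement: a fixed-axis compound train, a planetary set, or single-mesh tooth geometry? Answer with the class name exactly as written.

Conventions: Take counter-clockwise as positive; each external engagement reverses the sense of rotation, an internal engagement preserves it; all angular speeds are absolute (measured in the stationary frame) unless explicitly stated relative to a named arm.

fixed-axis compound train

topology: fixed-axis compound train — 4 meshes, A→E
classification: fixed-axis compound train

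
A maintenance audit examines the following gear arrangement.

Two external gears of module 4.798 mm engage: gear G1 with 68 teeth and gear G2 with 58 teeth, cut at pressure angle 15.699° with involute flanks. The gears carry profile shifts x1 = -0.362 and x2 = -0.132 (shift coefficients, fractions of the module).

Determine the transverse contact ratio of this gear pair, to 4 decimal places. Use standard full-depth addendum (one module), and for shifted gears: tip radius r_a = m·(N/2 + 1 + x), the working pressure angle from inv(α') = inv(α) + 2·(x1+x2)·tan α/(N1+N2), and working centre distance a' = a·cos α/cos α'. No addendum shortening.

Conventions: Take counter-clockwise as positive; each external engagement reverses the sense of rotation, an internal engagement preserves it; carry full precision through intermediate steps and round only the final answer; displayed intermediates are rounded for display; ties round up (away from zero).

class = single-mesh tooth geometry [involute pair 68T × 58T, m = 4.798]
base radii: r_b1 = 157.046600, r_b2 = 133.951512
tip radii: r_a1 = 166.193124, r_a2 = 143.306664
inv(α') = inv(15.699°) + 2·(-0.362-0.132)·tan α/(68+58) = 0.00486532  ⇒  α' = 13.89167°
a' = a·cos α / cos α' = 302.2740·cos 15.699°/cos 13.89167° = 299.765847
action lengths: √(r_a1²−r_b1²) = 54.373889, √(r_a2²−r_b2²) = 50.929288
base pitch p_b = π·m·cos α = 14.511072
CR = (54.373889 + 50.929288 − 299.765847·sin 13.89167°)/14.511072 = 2.297095
contact ratio ≈ 2.2971

2.2971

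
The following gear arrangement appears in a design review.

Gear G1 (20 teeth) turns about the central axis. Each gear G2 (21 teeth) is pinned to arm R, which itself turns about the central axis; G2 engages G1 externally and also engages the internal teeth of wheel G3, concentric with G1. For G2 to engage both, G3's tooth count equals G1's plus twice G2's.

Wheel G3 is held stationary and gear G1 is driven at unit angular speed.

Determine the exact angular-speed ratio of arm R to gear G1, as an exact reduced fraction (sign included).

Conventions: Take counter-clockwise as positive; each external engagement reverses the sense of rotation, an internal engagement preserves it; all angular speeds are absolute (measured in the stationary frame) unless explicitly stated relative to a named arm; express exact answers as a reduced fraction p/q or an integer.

planetary set (20T centre, 21T on arm, 62T internal) — Willis relation
ring teeth: 20 + 2·21 = 62
20(ω_sun−ω_arm) = −62(ω_ring−ω_arm),  ω_ring = 0, ω_sun = 1
20(1−ω_arm) = −62(0−ω_arm)  ⇒  82·ω_arm = 20  ⇒  ω_arm = 10/41
ω_out/ω_in = 10/41

10/41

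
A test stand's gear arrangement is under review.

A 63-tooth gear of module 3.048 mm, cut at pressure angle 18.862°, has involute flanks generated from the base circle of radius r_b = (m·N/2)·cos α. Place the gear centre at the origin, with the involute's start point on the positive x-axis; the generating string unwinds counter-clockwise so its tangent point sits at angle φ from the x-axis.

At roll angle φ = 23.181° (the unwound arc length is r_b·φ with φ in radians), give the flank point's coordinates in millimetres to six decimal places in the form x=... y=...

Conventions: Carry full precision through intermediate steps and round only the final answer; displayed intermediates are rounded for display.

x=97.990679 y=1.973041

single-mesh involute tooth geometry (63T wheel at module 3.048)
pitch radius r_p = m·N/2 = 3.048·63/2 = 96.012000
base radius r_b = r_p·cos α = 96.012000·cos 18.862° = 90.856154
roll angle φ = 23.181° = 0.40458477 rad
x = r_b·(cos φ + φ·sin φ) = 97.990679
y = r_b·(sin φ − φ·cos φ) = 1.973041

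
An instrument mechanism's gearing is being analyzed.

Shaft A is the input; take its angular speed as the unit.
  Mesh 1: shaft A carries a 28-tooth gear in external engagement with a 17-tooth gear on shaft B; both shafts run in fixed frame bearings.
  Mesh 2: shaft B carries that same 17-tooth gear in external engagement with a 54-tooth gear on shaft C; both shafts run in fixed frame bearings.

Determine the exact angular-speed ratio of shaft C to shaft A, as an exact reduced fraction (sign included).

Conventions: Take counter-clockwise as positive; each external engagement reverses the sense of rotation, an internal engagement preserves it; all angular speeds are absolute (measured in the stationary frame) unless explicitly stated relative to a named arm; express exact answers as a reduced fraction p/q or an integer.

class = fixed-axis compound train [2 meshes; 2 ratios multiply, 2 sense flips]
mesh 1 [28T→17T]: running ratio 28/17, sense −
mesh 2 [17T→54T]: running ratio 14/27, sense +
ω_out/ω_in = 14/27

14/27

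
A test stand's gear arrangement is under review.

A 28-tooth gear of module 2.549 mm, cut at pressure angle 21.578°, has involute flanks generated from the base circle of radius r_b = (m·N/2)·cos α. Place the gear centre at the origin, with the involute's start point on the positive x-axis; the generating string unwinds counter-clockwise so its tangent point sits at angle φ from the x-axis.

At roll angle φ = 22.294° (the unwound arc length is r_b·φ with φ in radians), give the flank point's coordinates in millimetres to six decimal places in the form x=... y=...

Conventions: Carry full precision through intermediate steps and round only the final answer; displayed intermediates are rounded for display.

x=35.602893 y=0.641841

class = single-mesh tooth geometry [base-circle involute, m = 2.549, 28T]
pitch radius r_p = m·N/2 = 2.549·28/2 = 35.686000
base radius r_b = r_p·cos α = 35.686000·cos 21.578° = 33.185045
roll angle φ = 22.294° = 0.38910370 rad
x = r_b·(cos φ + φ·sin φ) = 35.602893
y = r_b·(sin φ − φ·cos φ) = 0.641841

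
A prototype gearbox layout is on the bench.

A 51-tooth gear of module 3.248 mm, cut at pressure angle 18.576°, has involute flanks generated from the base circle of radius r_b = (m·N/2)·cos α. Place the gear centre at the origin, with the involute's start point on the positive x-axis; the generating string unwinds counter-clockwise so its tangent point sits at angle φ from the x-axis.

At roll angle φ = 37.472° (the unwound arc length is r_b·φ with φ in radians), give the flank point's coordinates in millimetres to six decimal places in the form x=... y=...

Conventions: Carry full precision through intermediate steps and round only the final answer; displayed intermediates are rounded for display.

class = single-mesh tooth geometry [base-circle involute, m = 3.248, 51T]
pitch radius r_p = m·N/2 = 3.248·51/2 = 82.824000
base radius r_b = r_p·cos α = 82.824000·cos 18.576° = 78.509030
roll angle φ = 37.472° = 0.65400978 rad
x = r_b·(cos φ + φ·sin φ) = 93.546104
y = r_b·(sin φ − φ·cos φ) = 7.012293

x=93.546104 y=7.012293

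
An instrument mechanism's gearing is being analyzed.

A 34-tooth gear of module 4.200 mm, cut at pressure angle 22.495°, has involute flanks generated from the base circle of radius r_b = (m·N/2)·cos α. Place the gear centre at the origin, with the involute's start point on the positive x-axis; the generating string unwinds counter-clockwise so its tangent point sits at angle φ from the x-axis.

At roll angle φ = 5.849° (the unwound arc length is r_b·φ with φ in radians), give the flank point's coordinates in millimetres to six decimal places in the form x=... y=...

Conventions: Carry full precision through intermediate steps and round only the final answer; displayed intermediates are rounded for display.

x=66.310218 y=0.023369

class = single-mesh tooth geometry [base-circle involute, m = 4.200, 34T]
pitch radius r_p = m·N/2 = 4.200·34/2 = 71.400000
base radius r_b = r_p·cos α = 71.400000·cos 22.495° = 65.967383
roll angle φ = 5.849° = 0.10208431 rad
x = r_b·(cos φ + φ·sin φ) = 66.310218
y = r_b·(sin φ − φ·cos φ) = 0.023369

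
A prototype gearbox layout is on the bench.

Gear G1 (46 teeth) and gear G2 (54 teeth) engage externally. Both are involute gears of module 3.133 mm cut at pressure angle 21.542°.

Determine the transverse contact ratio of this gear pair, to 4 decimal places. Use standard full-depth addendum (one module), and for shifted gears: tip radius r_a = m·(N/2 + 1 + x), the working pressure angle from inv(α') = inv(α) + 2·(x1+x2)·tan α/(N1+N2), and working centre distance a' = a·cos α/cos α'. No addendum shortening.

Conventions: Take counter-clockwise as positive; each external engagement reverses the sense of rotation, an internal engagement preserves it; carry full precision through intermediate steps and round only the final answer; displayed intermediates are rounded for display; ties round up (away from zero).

1.6766

recognized (one external pair, fixed centres): single-mesh tooth geometry, m = 3.133, N1 = 46, N2 = 54
base radii: r_b1 = 67.025582, r_b2 = 78.682205
tip radii: r_a1 = 75.192000, r_a2 = 87.724000
no profile shift: α' = α, a' = a
action lengths: √(r_a1²−r_b1²) = 34.079439, √(r_a2²−r_b2²) = 38.789312
base pitch p_b = π·m·cos α = 9.155090
CR = (34.079439 + 38.789312 − 156.650000·sin 21.54200°)/9.155090 = 1.676609
contact ratio ≈ 1.6766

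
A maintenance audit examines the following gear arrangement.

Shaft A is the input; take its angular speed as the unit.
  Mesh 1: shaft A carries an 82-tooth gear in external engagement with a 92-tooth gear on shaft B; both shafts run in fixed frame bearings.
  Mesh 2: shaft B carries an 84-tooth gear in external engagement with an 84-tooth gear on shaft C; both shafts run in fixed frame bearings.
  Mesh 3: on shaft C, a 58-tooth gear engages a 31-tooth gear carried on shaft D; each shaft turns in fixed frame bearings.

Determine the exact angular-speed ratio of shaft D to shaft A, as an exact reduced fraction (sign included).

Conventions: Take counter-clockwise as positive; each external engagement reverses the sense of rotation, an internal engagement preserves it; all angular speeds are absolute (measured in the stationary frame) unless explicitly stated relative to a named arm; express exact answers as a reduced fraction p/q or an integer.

class = fixed-axis compound train [3 meshes; 3 ratios multiply, 3 sense flips]
mesh 1 [82T→92T]: running ratio 41/46, sense −
mesh 2 [84T→84T]: running ratio 41/46, sense +
mesh 3 [58T→31T]: running ratio 1189/713, sense −
ω_out/ω_in = -1189/713

-1189/713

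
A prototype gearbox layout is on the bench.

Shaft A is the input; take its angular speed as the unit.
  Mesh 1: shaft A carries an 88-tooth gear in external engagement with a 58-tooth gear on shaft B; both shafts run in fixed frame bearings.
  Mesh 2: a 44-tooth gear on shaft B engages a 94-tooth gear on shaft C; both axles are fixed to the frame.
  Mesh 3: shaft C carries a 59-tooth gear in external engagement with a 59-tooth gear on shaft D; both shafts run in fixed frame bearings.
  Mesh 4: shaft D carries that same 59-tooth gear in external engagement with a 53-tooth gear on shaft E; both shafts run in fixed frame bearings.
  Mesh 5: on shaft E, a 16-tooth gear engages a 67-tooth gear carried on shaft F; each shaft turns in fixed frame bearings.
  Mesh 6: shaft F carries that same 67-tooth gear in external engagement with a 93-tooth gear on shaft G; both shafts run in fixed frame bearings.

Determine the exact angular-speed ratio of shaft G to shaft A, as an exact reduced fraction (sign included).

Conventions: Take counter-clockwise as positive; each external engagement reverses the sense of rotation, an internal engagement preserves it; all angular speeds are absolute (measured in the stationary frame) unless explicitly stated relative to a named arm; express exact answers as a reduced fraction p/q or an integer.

class = fixed-axis compound train [6 meshes; 6 ratios multiply, 6 sense flips]
mesh 1 [88T→58T]: running ratio 44/29, sense −
mesh 2 [44T→94T]: running ratio 968/1363, sense +
mesh 3 [59T→59T]: running ratio 968/1363, sense −
mesh 4 [59T→53T]: running ratio 57112/72239, sense +
mesh 5 [16T→67T]: running ratio 913792/4840013, sense −
mesh 6 [67T→93T]: running ratio 913792/6718227, sense +
ω_out/ω_in = 913792/6718227

913792/6718227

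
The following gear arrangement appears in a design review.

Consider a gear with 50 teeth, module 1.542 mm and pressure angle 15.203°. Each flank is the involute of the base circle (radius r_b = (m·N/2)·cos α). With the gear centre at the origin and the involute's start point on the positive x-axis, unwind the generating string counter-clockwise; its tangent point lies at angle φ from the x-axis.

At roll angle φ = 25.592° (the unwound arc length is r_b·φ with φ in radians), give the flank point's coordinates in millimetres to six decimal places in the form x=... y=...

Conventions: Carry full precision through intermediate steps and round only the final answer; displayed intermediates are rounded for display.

x=40.728764 y=1.083146

recognized (one wheel, involute flank): single-mesh tooth geometry, m = 1.542, N = 50
pitch radius r_p = m·N/2 = 1.542·50/2 = 38.550000
base radius r_b = r_p·cos α = 38.550000·cos 15.203° = 37.200857
roll angle φ = 25.592° = 0.44666466 rad
x = r_b·(cos φ + φ·sin φ) = 40.728764
y = r_b·(sin φ − φ·cos φ) = 1.083146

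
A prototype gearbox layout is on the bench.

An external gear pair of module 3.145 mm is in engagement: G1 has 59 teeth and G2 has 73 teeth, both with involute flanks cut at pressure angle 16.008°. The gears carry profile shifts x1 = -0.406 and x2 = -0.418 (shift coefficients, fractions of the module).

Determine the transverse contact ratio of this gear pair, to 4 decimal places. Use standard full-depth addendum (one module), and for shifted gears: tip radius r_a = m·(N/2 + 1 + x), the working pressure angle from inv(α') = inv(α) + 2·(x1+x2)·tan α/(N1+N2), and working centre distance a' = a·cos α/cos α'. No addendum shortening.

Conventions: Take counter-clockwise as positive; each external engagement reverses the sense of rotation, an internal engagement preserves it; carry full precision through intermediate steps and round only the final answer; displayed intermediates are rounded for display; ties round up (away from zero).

2.4853

class = single-mesh tooth geometry [involute pair 59T × 73T, m = 3.145]
base radii: r_b1 = 89.179885, r_b2 = 110.341214
tip radii: r_a1 = 94.645630, r_a2 = 116.622890
inv(α') = inv(16.008°) + 2·(-0.406-0.418)·tan α/(59+73) = 0.00392233  ⇒  α' = 12.94271°
a' = a·cos α / cos α' = 207.5700·cos 16.008°/cos 12.94271° = 204.722164
action lengths: √(r_a1²−r_b1²) = 31.697686, √(r_a2²−r_b2²) = 37.758640
base pitch p_b = π·m·cos α = 9.497182
CR = (31.697686 + 37.758640 − 204.722164·sin 12.94271°)/9.497182 = 2.485301
contact ratio ≈ 2.4853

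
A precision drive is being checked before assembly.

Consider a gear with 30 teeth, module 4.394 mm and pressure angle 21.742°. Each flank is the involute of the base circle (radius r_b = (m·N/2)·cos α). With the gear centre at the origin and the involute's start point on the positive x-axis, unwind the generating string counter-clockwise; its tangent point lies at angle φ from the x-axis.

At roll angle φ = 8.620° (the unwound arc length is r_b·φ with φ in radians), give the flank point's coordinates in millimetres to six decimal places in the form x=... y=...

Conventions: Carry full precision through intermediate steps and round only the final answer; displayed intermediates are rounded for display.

recognized (one wheel, involute flank): single-mesh tooth geometry, m = 4.394, N = 30
pitch radius r_p = m·N/2 = 4.394·30/2 = 65.910000
base radius r_b = r_p·cos α = 65.910000·cos 21.742° = 61.221247
roll angle φ = 8.620° = 0.15044738 rad
x = r_b·(cos φ + φ·sin φ) = 61.910185
y = r_b·(sin φ − φ·cos φ) = 0.069335

x=61.910185 y=0.069335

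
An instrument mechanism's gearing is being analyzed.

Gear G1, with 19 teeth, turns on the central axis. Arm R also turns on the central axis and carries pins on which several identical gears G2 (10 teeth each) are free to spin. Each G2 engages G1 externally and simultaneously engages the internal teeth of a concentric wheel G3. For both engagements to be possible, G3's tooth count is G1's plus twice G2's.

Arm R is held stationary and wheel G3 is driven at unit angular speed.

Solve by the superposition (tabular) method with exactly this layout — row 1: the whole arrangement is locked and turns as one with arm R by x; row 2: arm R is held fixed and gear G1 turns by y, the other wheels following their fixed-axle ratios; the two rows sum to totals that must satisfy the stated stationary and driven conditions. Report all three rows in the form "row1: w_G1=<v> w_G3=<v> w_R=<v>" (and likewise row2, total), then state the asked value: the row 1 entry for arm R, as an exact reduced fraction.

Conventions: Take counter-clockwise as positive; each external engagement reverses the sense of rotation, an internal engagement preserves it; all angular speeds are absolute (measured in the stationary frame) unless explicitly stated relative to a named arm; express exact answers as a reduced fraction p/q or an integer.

topology: planetary set — G1 19T / G2 10T / G3 39T, arm = carrier (Willis)
superposition row 1 [locked train]: every member turns x
superposition row 2 [arm held]: sun y, ring −(19/39)·y, arm 0
boundary: total ω_arm = x = 0 and total ω_ring = x − (19/39)·y = 1  ⇒  y = -39/19, x = 0
row 2 ring = −(19/39)·(-39/19) = 1
totals (row 1 + row 2): sun 0 + (-39/19) = -39/19, ring 0 + 1 = 1, arm 0 + 0 = 0
asked cell (row1, arm) = 0

row1: w_G1=0 w_G3=0 w_R=0
row2: w_G1=-39/19 w_G3=1 w_R=0
total: w_G1=-39/19 w_G3=1 w_R=0
asked value: 0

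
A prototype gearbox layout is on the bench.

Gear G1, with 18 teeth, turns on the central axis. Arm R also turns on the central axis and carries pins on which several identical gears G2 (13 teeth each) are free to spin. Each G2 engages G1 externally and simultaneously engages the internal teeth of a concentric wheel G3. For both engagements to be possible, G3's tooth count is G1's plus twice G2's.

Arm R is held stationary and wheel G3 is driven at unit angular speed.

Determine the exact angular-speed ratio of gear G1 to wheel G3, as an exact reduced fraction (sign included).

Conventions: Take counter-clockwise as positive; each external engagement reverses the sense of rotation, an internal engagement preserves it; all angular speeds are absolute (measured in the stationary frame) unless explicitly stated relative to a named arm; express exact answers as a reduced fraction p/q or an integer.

recognized (axles ride arm R): planetary set, 18/13/44 teeth
ring teeth: 18 + 2·13 = 44
18(ω_sun−ω_arm) = −44(ω_ring−ω_arm),  ω_arm = 0, ω_ring = 1
ω_sun = 0 − (44/18)(1−0) = -22/9
ω_out/ω_in = -22/9

-22/9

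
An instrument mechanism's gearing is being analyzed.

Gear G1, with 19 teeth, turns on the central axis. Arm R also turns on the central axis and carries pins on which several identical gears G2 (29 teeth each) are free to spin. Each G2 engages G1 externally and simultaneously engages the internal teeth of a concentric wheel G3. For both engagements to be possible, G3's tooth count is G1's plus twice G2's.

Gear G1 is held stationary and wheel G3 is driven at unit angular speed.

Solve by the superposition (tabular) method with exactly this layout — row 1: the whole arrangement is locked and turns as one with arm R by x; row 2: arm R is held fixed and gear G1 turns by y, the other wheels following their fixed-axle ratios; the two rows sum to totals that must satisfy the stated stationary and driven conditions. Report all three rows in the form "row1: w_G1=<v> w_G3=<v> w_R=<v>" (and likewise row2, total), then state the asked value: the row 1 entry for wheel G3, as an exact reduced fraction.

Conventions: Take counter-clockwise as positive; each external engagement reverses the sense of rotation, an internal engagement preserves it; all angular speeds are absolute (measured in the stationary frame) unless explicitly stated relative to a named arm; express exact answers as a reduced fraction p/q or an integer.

row1: w_G1=77/96 w_G3=77/96 w_R=77/96
row2: w_G1=-77/96 w_G3=19/96 w_R=0
total: w_G1=0 w_G3=1 w_R=77/96
asked value: 77/96

topology: planetary set — G1 19T / G2 29T / G3 77T, arm = carrier (Willis)
superposition row 1 [locked train]: every member turns x
row 2 — arm fixed, fixed-axis ratios: sun y, ring −(19/77)·y, arm 0
boundary: total ω_sun = x + y = 0 and total ω_ring = x − (19/77)·y = 1  ⇒  y = -77/96, x = 77/96
row 2 ring = −(19/77)·(-77/96) = 19/96
totals (row 1 + row 2): sun 77/96 + (-77/96) = 0, ring 77/96 + 19/96 = 1, arm 77/96 + 0 = 77/96
asked cell (row1, ring) = 77/96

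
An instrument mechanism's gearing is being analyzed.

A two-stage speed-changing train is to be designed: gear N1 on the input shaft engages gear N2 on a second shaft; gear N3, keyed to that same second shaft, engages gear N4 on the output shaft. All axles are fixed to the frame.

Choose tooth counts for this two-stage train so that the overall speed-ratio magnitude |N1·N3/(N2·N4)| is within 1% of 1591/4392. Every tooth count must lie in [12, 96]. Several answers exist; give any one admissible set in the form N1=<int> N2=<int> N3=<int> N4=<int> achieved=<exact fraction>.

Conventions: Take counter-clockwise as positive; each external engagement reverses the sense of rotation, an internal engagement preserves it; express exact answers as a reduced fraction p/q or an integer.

topology: fixed-axis compound train — 2 stages, target 1591/4392
target = 1591/4392 in lowest terms: an exact hit needs N1·N3 = k·1591 and N2·N4 = k·4392 for one integer k, every count in [12, 96]; additionally prefer no 1:1 stage (N1 ≠ N2, N3 ≠ N4)
k = 1: N1·N3 = 1591 = 37·43, N2·N4 = 4392 = 61·72
achieved = 37·43/(61·72) = 1591/4392; |achieved − target| = 0 ≤ 1591/439200 ✓

N1=37 N2=61 N3=43 N4=72 achieved=1591/4392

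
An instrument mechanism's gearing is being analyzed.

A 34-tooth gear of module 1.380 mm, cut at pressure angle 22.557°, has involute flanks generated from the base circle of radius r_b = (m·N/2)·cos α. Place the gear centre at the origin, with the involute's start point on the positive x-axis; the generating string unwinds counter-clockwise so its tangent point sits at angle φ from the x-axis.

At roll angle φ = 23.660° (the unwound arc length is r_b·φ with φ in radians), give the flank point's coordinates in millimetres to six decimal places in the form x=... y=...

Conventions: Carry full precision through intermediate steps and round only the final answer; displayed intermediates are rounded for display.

single-mesh involute tooth geometry (34T wheel at module 1.380)
pitch radius r_p = m·N/2 = 1.380·34/2 = 23.460000
base radius r_b = r_p·cos α = 23.460000·cos 22.557° = 21.665272
roll angle φ = 23.660° = 0.41294490 rad
x = r_b·(cos φ + φ·sin φ) = 23.434485
y = r_b·(sin φ − φ·cos φ) = 0.499914

x=23.434485 y=0.499914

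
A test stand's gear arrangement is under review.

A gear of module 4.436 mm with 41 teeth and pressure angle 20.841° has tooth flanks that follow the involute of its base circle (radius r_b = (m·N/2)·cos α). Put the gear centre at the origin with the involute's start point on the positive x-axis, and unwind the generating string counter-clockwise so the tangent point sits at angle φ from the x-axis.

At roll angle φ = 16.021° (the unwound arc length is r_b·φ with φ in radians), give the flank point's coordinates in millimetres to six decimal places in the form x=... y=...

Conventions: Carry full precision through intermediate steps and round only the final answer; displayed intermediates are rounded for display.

single-mesh involute tooth geometry (41T wheel at module 4.436)
pitch radius r_p = m·N/2 = 4.436·41/2 = 90.938000
base radius r_b = r_p·cos α = 90.938000·cos 20.841° = 84.988047
roll angle φ = 16.021° = 0.27961920 rad
x = r_b·(cos φ + φ·sin φ) = 88.245861
y = r_b·(sin φ − φ·cos φ) = 0.614523

x=88.245861 y=0.614523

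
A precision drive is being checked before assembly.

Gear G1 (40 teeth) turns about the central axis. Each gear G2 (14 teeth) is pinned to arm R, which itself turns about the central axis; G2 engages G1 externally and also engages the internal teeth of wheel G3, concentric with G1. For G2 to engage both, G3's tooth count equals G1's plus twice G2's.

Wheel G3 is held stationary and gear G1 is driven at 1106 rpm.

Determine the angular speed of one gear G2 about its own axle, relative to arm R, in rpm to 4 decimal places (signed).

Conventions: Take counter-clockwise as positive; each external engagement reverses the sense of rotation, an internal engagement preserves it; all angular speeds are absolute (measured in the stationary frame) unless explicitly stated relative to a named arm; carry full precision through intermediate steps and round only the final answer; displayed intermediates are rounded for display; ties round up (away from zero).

-1989.6296 rpm

recognized (axles ride arm R): planetary set, 40/14/68 teeth
normalise by the input: solve with ω_sun = 1, then scale by 1106 rpm
ring teeth: 40 + 2·14 = 68
40(ω_sun−ω_arm) = −68(ω_ring−ω_arm),  ω_ring = 0, ω_sun = 1
40(1−ω_arm) = −68(0−ω_arm)  ⇒  108·ω_arm = 40  ⇒  ω_arm = 10/27
sun–planet mesh: 40·(1−10/27) = −14·(ω_p−ω_arm)  ⇒  ω_p−ω_arm = -340/189
scale: ω_p−ω_arm = -340/189 × 1106 rpm = -1989.6296 rpm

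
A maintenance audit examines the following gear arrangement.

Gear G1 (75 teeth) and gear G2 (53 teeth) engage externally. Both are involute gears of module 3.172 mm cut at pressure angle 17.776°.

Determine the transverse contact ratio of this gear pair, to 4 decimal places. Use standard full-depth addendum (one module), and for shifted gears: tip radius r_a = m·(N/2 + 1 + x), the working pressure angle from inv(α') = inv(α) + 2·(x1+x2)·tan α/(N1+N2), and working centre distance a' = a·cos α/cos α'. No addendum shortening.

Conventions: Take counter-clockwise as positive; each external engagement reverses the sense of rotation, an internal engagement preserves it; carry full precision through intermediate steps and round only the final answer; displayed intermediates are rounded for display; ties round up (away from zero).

1.9322

topology: single-mesh involute geometry — m = 3.172, 75T/53T pair
base radii: r_b1 = 113.271013, r_b2 = 80.044849
tip radii: r_a1 = 122.122000, r_a2 = 87.230000
no profile shift: α' = α, a' = a
action lengths: √(r_a1²−r_b1²) = 45.644940, √(r_a2²−r_b2²) = 34.668358
base pitch p_b = π·m·cos α = 9.489370
CR = (45.644940 + 34.668358 − 203.008000·sin 17.77600°)/9.489370 = 1.932233
contact ratio ≈ 1.9322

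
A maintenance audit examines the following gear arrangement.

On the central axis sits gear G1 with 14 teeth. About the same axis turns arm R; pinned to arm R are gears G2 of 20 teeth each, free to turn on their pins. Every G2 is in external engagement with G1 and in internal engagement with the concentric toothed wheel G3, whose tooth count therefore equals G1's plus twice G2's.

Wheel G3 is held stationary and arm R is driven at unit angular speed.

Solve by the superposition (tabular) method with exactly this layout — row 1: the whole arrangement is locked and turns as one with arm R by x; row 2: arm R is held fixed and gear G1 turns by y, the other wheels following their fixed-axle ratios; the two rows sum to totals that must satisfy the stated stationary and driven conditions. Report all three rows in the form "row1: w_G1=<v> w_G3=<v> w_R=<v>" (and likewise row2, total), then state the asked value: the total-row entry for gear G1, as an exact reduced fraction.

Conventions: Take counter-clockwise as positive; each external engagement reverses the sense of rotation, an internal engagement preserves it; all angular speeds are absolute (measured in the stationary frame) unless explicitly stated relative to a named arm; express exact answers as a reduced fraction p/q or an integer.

class = planetary set [G3 = 14+2·20 = 54; Willis about the carrier]
row 1: whole set turns with the arm by x
superposition row 2 [arm held]: sun y, ring −(14/54)·y, arm 0
boundary: total ω_ring = x − (14/54)·y = 0 and total ω_arm = x = 1  ⇒  y = 27/7, x = 1
row 2 ring = −(14/54)·27/7 = -1
totals (row 1 + row 2): sun 1 + 27/7 = 34/7, ring 1 + (-1) = 0, arm 1 + 0 = 1
asked cell (total, sun) = 34/7

row1: w_G1=1 w_G3=1 w_R=1
row2: w_G1=27/7 w_G3=-1 w_R=0
total: w_G1=34/7 w_G3=0 w_R=1
asked value: 34/7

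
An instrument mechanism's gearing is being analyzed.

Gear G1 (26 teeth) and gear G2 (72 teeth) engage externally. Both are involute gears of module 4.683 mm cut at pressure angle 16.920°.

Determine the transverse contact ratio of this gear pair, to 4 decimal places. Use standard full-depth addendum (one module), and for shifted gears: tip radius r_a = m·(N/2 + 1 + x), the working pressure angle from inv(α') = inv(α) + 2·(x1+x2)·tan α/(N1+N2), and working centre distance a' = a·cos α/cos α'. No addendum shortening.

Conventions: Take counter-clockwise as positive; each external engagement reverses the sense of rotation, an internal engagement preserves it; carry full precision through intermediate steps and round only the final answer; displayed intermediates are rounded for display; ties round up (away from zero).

1.8919

topology: single-mesh involute geometry — m = 4.683, 26T/72T pair
base radii: r_b1 = 58.243673, r_b2 = 161.290171
tip radii: r_a1 = 65.562000, r_a2 = 173.271000
no profile shift: α' = α, a' = a
action lengths: √(r_a1²−r_b1²) = 30.100671, √(r_a2²−r_b2²) = 63.311295
base pitch p_b = π·m·cos α = 14.075223
CR = (30.100671 + 63.311295 − 229.467000·sin 16.92000°)/14.075223 = 1.891890
contact ratio ≈ 1.8919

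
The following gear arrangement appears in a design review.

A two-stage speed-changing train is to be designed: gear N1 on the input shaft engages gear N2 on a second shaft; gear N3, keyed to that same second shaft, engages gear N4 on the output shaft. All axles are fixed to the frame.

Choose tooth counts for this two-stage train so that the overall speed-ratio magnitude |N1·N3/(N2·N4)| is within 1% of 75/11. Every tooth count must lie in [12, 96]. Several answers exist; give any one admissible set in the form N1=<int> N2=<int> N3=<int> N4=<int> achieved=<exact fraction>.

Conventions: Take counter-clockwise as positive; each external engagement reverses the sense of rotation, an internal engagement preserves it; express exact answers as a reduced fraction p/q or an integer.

2-stage fixed-axis compound train for ratio 75/11
target = 75/11 in lowest terms: an exact hit needs N1·N3 = k·75 and N2·N4 = k·11 for one integer k, every count in [12, 96]; additionally prefer no 1:1 stage (N1 ≠ N2, N3 ≠ N4)
k = 1…23: no 1:1-free in-range split of k·75 and k·11 into factor pairs; take k = 24
k = 24: N1·N3 = 1800 = 20·90, N2·N4 = 264 = 12·22
achieved = 20·90/(12·22) = 75/11; |achieved − target| = 0 ≤ 3/44 ✓

N1=20 N2=12 N3=90 N4=22 achieved=75/11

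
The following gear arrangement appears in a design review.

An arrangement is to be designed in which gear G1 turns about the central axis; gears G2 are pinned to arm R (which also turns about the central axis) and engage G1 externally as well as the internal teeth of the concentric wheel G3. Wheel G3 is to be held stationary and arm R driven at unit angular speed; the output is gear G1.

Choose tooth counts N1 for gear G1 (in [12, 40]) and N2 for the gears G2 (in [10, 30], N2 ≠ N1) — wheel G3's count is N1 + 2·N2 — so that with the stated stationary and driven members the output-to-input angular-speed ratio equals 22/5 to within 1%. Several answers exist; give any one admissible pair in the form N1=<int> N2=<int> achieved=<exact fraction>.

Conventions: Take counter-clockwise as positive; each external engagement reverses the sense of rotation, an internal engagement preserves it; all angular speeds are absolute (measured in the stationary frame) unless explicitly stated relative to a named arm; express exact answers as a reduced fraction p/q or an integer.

topology: planetary set — design target 22/5, arm = carrier (Willis)
Willis with ω_ring = 0: ω_sun/ω_arm = (N1+N3)/N1; set equal to 22/5  ⇒  N3/N1 = 22/5 − 1 = 17/5
N3 = N1 + 2·N2  ⇒  N2/N1 = (N3/N1 − 1)/2 = (17/5 − 1)/2 = 6/5
smallest multiple with N1 ≥ 12 and N2 ≥ 10: k = 3  ⇒  N1 = 3·5 = 15, N2 = 3·6 = 18 (N1 ≤ 40, N2 ≤ 30, N2 ≠ N1 ✓), N3 = 15 + 2·18 = 51
check: (N1+N3)/N1 with N1 = 15, N3 = 51 gives 22/5; |achieved − target| = 0 ≤ 11/250 ✓

N1=15 N2=18 achieved=22/5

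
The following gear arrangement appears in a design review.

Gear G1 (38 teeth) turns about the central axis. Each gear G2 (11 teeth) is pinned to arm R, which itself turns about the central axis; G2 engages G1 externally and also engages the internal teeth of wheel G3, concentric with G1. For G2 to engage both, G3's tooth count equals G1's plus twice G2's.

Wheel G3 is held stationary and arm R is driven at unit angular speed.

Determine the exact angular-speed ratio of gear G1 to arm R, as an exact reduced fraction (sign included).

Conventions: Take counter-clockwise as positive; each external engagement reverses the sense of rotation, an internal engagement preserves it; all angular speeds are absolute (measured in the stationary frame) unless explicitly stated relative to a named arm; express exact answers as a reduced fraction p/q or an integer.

recognized (axles ride arm R): planetary set, 38/11/60 teeth
ring teeth: 38 + 2·11 = 60
38(ω_sun−ω_arm) = −60(ω_ring−ω_arm),  ω_ring = 0, ω_arm = 1
ω_sun = 1 − (60/38)(0−1) = 49/19
ω_out/ω_in = 49/19

49/19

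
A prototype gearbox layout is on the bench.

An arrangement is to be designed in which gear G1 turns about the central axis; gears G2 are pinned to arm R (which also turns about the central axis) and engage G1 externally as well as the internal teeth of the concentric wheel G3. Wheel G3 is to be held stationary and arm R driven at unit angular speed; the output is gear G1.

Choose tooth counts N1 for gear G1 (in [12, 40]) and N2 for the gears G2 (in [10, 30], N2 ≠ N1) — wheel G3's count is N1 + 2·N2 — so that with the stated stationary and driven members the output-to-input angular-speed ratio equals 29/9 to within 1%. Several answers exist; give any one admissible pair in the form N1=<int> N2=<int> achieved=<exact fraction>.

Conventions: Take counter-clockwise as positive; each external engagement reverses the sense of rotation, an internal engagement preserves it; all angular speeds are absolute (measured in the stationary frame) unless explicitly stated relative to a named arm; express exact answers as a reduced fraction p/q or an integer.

N1=18 N2=11 achieved=29/9

planetary set to be sized for 29/9 (Willis relation)
Willis with ω_ring = 0: ω_sun/ω_arm = (N1+N3)/N1; set equal to 29/9  ⇒  N3/N1 = 29/9 − 1 = 20/9
N3 = N1 + 2·N2  ⇒  N2/N1 = (N3/N1 − 1)/2 = (20/9 − 1)/2 = 11/18
smallest multiple with N1 ≥ 12 and N2 ≥ 10: k = 1  ⇒  N1 = 1·18 = 18, N2 = 1·11 = 11 (N1 ≤ 40, N2 ≤ 30, N2 ≠ N1 ✓), N3 = 18 + 2·11 = 40
check: (N1+N3)/N1 with N1 = 18, N3 = 40 gives 29/9; |achieved − target| = 0 ≤ 29/900 ✓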